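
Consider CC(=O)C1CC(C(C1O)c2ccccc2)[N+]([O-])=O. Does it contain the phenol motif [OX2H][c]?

The pattern [OX2H][c] describes a hydroxyl oxygen attached to an aromatic carbon — a phenol.
The closest candidate here is a hydroxyl group (-OH), but the -OH is on an aliphatic carbon, not an aromatic c. No other fragment satisfies the full query, so there is no match.

No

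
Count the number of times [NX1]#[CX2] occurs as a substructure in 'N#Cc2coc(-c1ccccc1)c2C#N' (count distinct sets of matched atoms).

[NX1]#[CX2] is the SMARTS for a nitrile: a nitrogen triple-bonded to a two-connected carbon.
The molecule carries 2 separate instances of a nitrile (-C#N) meeting every constraint; each maps to a distinct set of atoms, giving 2 matches.

2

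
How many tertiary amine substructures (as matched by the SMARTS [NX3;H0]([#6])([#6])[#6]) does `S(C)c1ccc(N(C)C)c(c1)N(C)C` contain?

[NX3;H0]([#6])([#6])[#6] is the SMARTS for a tertiary amine: a trivalent nitrogen with no H, bonded to three carbons.
The molecule carries 2 separate instances of a dimethylamino group (-N(CH3)2) meeting every constraint; each maps to a distinct set of atoms, giving 2 matches.

2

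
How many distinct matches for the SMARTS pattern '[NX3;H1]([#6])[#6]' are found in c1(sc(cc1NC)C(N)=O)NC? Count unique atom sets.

2

[NX3;H1]([#6])[#6] is the SMARTS for a secondary amine: a trivalent nitrogen with one H, bonded to two carbons.
The molecule carries 2 separate instances of an N-methylamino group (-NHCH3) meeting every constraint; each maps to a distinct set of atoms, giving 2 matches.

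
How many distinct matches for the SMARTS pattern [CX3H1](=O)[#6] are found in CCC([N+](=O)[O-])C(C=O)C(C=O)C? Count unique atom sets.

[CX3H1](=O)[#6] is the SMARTS for an aldehyde: an sp2 carbon with one H, double-bonded to O and single-bonded to carbon.
The molecule carries 2 separate instances of an aldehyde (-CHO) meeting every constraint; each maps to a distinct set of atoms, giving 2 matches.

2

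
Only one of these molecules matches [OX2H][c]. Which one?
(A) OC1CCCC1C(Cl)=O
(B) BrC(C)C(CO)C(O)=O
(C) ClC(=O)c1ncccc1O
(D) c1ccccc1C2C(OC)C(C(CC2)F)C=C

C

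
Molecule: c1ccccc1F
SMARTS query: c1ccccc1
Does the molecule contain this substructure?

Yes

The pattern c1ccccc1 describes six aromatic carbons in a ring — a benzene ring.
The required atom environment is present in the molecule, so the pattern matches.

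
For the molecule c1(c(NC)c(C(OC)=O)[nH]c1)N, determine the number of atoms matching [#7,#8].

Check the 12 heavy atoms by environment: 1× n (aromatic) → match; 4× c (aromatic) → no; 2× N → match; 3× C → no; 2× O → match.
Summing the matching environments: 1 + 2 + 2 = 5 matching atoms.

5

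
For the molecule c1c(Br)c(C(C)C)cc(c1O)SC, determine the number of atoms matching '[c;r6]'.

6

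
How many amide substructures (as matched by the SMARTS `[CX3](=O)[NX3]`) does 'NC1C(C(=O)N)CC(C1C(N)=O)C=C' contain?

2

[CX3](=O)[NX3] is the SMARTS for an amide: a carbonyl carbon bonded to a trivalent nitrogen.
The molecule carries 2 separate instances of a primary amide (-C(=O)NH2) meeting every constraint; each maps to a distinct set of atoms, giving 2 matches.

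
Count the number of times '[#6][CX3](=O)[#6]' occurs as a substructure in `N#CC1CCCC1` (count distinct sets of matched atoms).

0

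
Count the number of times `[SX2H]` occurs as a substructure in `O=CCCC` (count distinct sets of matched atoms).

0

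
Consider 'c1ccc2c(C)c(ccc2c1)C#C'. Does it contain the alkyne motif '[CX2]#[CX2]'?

The pattern [CX2]#[CX2] describes a carbon-carbon triple bond — an alkyne.
The molecule carries an ethynyl group (-C#CH), whose atoms satisfy every constraint of the query, so the pattern matches.

Yes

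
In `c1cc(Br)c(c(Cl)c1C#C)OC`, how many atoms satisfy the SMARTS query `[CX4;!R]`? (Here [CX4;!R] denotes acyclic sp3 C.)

The query [CX4;!R] means: aliphatic carbon with four total connections, not in a ring.
Check the 12 heavy atoms by environment: 6× c (aromatic, X3, in 6-ring) → no; 1× Cl (X1, acyclic) → no; 1× O (X2, acyclic) → no; 1× C (X4, acyclic) → match; 2× C (X2, acyclic) → no; 1× Br (X1, acyclic) → no.
That gives 1 matching atom.

1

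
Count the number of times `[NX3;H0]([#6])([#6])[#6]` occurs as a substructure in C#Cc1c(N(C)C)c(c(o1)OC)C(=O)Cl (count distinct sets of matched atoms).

1

[NX3;H0]([#6])([#6])[#6] is the SMARTS for a tertiary amine: a trivalent nitrogen with no H, bonded to three carbons.
Exactly one fragment in the molecule meets all constraints, giving 1 match.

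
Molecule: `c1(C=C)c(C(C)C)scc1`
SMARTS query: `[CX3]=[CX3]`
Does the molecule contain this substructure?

The pattern [CX3]=[CX3] describes a non-aromatic C=C double bond between two sp2 carbons — an alkene.
The molecule carries a vinyl group (-CH=CH2), whose atoms satisfy every constraint of the query, so the pattern matches.

Yes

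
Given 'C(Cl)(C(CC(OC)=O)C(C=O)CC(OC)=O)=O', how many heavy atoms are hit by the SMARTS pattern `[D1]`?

7

The query [D1] means: atom with exactly one heavy-atom neighbour (degree 1).
Check the 17 heavy atoms by environment: 3× C (D2) → no; 5× C (D3) → no; 4× O (D1) → match; 2× O (D2) → no; 2× C (D1) → match; 1× Cl (D1) → match.
Summing the matching environments: 4 + 2 + 1 = 7 matching atoms.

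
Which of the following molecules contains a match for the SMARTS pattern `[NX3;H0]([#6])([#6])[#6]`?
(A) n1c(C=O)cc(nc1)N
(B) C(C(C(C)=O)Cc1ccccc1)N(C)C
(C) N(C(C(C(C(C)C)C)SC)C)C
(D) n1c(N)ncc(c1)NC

[NX3;H0]([#6])([#6])[#6] describes a trivalent nitrogen with no H, bonded to three carbons (a tertiary amine).
(A) has a primary amino group (-NH2) but the nitrogen has H2, not H0 with three carbons.
(B) contains a dimethylamino group (-N(CH3)2), which satisfies every atom and bond constraint.
(C) has an N-methylamino group (-NHCH3) but the nitrogen still has one H (H1), not H0.
(D) has an N-methylamino group (-NHCH3) but the nitrogen still has one H (H1), not H0.
So the answer is (B).

B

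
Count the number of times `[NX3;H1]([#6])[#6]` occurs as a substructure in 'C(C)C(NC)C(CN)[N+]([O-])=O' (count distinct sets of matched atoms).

1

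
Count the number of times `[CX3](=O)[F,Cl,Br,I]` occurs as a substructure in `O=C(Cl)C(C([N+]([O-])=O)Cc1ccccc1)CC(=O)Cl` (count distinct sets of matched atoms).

[CX3](=O)[F,Cl,Br,I] is the SMARTS for an acyl halide: a carbonyl carbon bonded to a halogen.
The molecule carries 2 separate instances of an acyl chloride (-C(=O)Cl) meeting every constraint; each maps to a distinct set of atoms, giving 2 matches.

2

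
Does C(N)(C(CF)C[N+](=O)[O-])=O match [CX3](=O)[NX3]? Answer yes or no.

Yes

The pattern [CX3](=O)[NX3] describes a carbonyl carbon bonded to a trivalent nitrogen — an amide.
The molecule carries a primary amide (-C(=O)NH2), whose atoms satisfy every constraint of the query, so the pattern matches.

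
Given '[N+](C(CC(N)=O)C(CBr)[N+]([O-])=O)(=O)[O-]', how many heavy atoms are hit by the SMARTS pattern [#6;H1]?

2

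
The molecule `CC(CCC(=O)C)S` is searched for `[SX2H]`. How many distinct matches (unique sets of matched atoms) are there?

[SX2H] is the SMARTS for a thiol: an aliphatic sulfur with two connections, one being H.
Exactly one fragment in the molecule meets all constraints, giving 1 match.

1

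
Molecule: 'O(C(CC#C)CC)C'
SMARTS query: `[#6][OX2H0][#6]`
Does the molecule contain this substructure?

Yes

The pattern [#6][OX2H0][#6] describes an aliphatic oxygen bridging two carbons with no H on the oxygen — an ether.
The molecule carries a methoxy ether (-OCH3), whose atoms satisfy every constraint of the query, so the pattern matches.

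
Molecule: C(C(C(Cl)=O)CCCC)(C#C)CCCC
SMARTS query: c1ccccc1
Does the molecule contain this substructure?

No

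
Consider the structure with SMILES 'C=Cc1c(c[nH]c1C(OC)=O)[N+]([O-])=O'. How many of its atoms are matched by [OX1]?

Check the 14 heavy atoms by environment: 1× n (aromatic, X3) → no; 4× c (aromatic, X3) → no; 3× C (X3) → no; 2× O (X1) → match; 1× O (X2) → no; 1× C (X4) → no; 1× N (charge +1, X3) → no; 1× O (charge -1, X1) → match.
Summing the matching environments: 2 + 1 = 3 matching atoms.

3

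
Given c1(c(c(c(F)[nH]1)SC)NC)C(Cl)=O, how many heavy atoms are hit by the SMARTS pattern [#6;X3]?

5

The query [#6;X3] means: any carbon (aromatic or not) with three total connections.
Check the 13 heavy atoms by environment: 1× n (aromatic, X3) → no; 4× c (aromatic, X3) → match; 1× C (X3) → match; 1× O (X1) → no; 1× Cl (X1) → no; 1× N (X3) → no; 2× C (X4) → no; 1× S (X2) → no; 1× F (X1) → no.
Summing the matching environments: 4 + 1 = 5 matching atoms.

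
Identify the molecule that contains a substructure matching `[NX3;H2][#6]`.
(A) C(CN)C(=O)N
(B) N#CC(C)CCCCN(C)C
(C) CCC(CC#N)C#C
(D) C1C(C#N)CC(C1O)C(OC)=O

[NX3;H2][#6] describes a trivalent nitrogen with two H attached to carbon (a primary amine).
(A) contains a primary amino group (-NH2), which satisfies every atom and bond constraint.
(B) has a nitrile (-C#N) but the nitrogen is NX1 (triple-bonded), not NX3 with two H.
(C) has a nitrile (-C#N) but the nitrogen is NX1 (triple-bonded), not NX3 with two H.
(D) has a nitrile (-C#N) but the nitrogen is NX1 (triple-bonded), not NX3 with two H.
So the answer is (A).

A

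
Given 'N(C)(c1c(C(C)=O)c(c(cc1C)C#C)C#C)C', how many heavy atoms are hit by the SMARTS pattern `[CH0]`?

3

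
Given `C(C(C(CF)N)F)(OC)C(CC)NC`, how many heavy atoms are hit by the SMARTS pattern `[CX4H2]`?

2

The query [CX4H2] means: sp3 carbon (X4) with exactly two hydrogens.
Check the 14 heavy atoms by environment: 2× C (H2, X4) → match; 4× C (H1, X4) → no; 2× F (H0, X1) → no; 1× N (H2, X3) → no; 1× O (H0, X2) → no; 3× C (H3, X4) → no; 1× N (H1, X3) → no.
That gives 2 matching atoms.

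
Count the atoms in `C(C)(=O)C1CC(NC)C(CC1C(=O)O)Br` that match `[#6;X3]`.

The query [#6;X3] means: any carbon (aromatic or not) with three total connections.
Check the 15 heavy atoms by environment: 8× C (X4) → no; 1× N (X3) → no; 2× C (X3) → match; 2× O (X1) → no; 1× O (X2) → no; 1× Br (X1) → no.
That gives 2 matching atoms.

2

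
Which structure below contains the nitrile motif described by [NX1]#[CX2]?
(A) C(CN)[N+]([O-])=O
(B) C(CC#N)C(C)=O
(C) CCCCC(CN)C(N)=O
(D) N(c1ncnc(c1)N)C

B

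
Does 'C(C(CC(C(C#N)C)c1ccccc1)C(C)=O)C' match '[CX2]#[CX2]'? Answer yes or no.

The pattern [CX2]#[CX2] describes a carbon-carbon triple bond — an alkyne.
The closest candidate here is a nitrile (-C#N), but the triple bond is C#N, not C#C. No other fragment satisfies the full query, so there is no match.

No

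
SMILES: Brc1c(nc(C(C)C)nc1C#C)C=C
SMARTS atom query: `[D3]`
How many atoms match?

5

Check the 14 heavy atoms by environment: 2× n (aromatic, D2) → no; 4× c (aromatic, D3) → match; 1× Br (D1) → no; 1× C (D3) → match; 4× C (D1) → no; 2× C (D2) → no.
Summing the matching environments: 4 + 1 = 5 matching atoms.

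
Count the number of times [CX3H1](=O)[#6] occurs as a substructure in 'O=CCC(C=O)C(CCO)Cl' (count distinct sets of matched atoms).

[CX3H1](=O)[#6] is the SMARTS for an aldehyde: an sp2 carbon with one H, double-bonded to O and single-bonded to carbon.
The molecule carries 2 separate instances of an aldehyde (-CHO) meeting every constraint; each maps to a distinct set of atoms, giving 2 matches.

2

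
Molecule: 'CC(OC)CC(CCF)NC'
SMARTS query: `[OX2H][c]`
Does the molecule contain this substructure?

The pattern [OX2H][c] describes a hydroxyl oxygen attached to an aromatic carbon — a phenol.
The closest candidate here is a methoxy ether (-OCH3), but the oxygen has H0, not H1. No other fragment satisfies the full query, so there is no match.

No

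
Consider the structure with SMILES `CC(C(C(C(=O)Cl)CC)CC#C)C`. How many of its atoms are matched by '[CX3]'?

1

Check the 13 heavy atoms by environment: 8× C (X4) → no; 2× C (X2) → no; 1× C (X3) → match; 1× O (X1) → no; 1× Cl (X1) → no.
That gives 1 matching atom.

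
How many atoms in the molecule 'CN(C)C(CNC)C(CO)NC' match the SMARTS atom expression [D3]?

Check the 12 heavy atoms by environment: 2× C (D2) → no; 2× C (D3) → match; 2× N (D2) → no; 4× C (D1) → no; 1× O (D1) → no; 1× N (D3) → match.
Summing the matching environments: 2 + 1 = 3 matching atoms.

3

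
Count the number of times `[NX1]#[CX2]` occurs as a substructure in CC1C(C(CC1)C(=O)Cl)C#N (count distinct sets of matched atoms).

1

[NX1]#[CX2] is the SMARTS for a nitrile: a nitrogen triple-bonded to a two-connected carbon.
Exactly one fragment in the molecule meets all constraints, giving 1 match.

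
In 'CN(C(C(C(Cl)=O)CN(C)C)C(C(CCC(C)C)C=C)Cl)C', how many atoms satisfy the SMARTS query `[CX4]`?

The query [CX4] means: C with X4: aliphatic carbon with exactly 4 total connections (bonds + H).
Check the 22 heavy atoms by environment: 14× C (X4) → match; 2× Cl (X1) → no; 2× N (X3) → no; 3× C (X3) → no; 1× O (X1) → no.
That gives 14 matching atoms.

14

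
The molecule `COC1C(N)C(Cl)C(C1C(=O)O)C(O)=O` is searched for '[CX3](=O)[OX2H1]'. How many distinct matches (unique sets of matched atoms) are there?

2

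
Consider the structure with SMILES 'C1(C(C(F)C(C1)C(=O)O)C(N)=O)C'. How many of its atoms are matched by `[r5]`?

5

The query [r5] means: r5 matches atoms in a five-membered ring.
Check the 13 heavy atoms by environment: 5× C (in 5-ring) → match; 3× C (acyclic) → no; 3× O (acyclic) → no; 1× N (acyclic) → no; 1× F (acyclic) → no.
That gives 5 matching atoms.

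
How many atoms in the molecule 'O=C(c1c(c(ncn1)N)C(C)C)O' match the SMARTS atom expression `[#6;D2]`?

1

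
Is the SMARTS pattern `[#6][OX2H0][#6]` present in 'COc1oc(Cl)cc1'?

Yes

The pattern [#6][OX2H0][#6] describes an aliphatic oxygen bridging two carbons with no H on the oxygen — an ether.
The molecule carries a methoxy ether (-OCH3), whose atoms satisfy every constraint of the query, so the pattern matches.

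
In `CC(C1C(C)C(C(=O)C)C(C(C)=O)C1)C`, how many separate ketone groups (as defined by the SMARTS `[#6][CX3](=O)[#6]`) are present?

[#6][CX3](=O)[#6] is the SMARTS for a ketone: a carbonyl carbon (no H) flanked by two carbons.
The molecule carries 2 separate instances of an acetyl/ketone group (-C(=O)CH3) meeting every constraint; each maps to a distinct set of atoms, giving 2 matches.

2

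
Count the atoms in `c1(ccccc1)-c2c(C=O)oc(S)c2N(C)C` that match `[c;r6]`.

The query [c;r6] means: aromatic carbon that belongs to a six-membered ring.
Check the 17 heavy atoms by environment: 1× o (aromatic, in 5-ring) → no; 4× c (aromatic, in 5-ring) → no; 1× N (acyclic) → no; 3× C (acyclic) → no; 1× O (acyclic) → no; 6× c (aromatic, in 6-ring) → match; 1× S (acyclic) → no.
That gives 6 matching atoms.

6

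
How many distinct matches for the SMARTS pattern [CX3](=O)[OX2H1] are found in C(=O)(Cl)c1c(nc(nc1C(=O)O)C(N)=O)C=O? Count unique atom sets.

1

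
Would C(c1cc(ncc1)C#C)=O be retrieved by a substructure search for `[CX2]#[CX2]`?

Yes

The pattern [CX2]#[CX2] describes a carbon-carbon triple bond — an alkyne.
The molecule carries an ethynyl group (-C#CH), whose atoms satisfy every constraint of the query, so the pattern matches.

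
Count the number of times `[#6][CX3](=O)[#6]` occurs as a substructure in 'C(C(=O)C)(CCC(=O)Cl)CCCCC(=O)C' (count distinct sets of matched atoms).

2

[#6][CX3](=O)[#6] is the SMARTS for a ketone: a carbonyl carbon (no H) flanked by two carbons.
The molecule carries 2 separate instances of an acetyl/ketone group (-C(=O)CH3) meeting every constraint; each maps to a distinct set of atoms, giving 2 matches.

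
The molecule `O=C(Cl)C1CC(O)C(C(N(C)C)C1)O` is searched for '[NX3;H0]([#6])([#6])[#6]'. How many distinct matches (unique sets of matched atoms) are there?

1

[NX3;H0]([#6])([#6])[#6] is the SMARTS for a tertiary amine: a trivalent nitrogen with no H, bonded to three carbons.
Exactly one fragment in the molecule meets all constraints, giving 1 match.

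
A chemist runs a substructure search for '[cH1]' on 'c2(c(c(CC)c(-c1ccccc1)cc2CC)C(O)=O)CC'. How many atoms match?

Check the 21 heavy atoms by environment: 6× c (aromatic, H1) → match; 6× c (aromatic, H0) → no; 3× C (H2) → no; 3× C (H3) → no; 1× C (H0) → no; 1× O (H0) → no; 1× O (H1) → no.
That gives 6 matching atoms.

6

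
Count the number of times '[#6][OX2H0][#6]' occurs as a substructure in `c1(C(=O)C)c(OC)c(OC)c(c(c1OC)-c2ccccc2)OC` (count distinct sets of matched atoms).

4

[#6][OX2H0][#6] is the SMARTS for an ether: an aliphatic oxygen bridging two carbons with no H on the oxygen.
The molecule carries 4 separate instances of a methoxy ether (-OCH3) meeting every constraint; each maps to a distinct set of atoms, giving 4 matches.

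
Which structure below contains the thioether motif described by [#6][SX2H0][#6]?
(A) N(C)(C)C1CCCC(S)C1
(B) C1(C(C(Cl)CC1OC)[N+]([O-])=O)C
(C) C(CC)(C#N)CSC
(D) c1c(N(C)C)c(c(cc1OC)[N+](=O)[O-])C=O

C

[#6][SX2H0][#6] describes an aliphatic sulfur bridging two carbons with no H on the sulfur (a thioether).
(A) has a thiol (-SH) but the sulfur has H1, not H0 bridging two carbons.
(B) has a methoxy ether (-OCH3) but the bridging atom is O, not S.
(C) contains a methylthio ether (-SCH3), which satisfies every atom and bond constraint.
(D) has a methoxy ether (-OCH3) but the bridging atom is O, not S.
So the answer is (C).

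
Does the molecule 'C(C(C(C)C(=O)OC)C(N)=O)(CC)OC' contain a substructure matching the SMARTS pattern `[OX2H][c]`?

No

The pattern [OX2H][c] describes a hydroxyl oxygen attached to an aromatic carbon — a phenol.
The closest candidate here is a methoxy ether (-OCH3), but the oxygen has H0, not H1. No other fragment satisfies the full query, so there is no match.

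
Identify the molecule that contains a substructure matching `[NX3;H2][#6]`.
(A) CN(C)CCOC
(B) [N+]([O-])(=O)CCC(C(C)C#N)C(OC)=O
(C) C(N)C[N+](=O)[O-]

C

[NX3;H2][#6] describes a trivalent nitrogen with two H attached to carbon (a primary amine).
(A) has a dimethylamino group (-N(CH3)2) but the nitrogen has H0, not H2.
(B) has a nitro group (-[N+](=O)[O-]) but the nitrogen is [N+] with no H, not NX3H2.
(C) contains a primary amino group (-NH2), which satisfies every atom and bond constraint.
So the answer is (C).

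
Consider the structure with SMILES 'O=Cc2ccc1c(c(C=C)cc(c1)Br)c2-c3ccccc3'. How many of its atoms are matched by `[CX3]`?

The query [CX3] means: C with X3: aliphatic carbon with exactly 3 total connections.
Check the 21 heavy atoms by environment: 16× c (aromatic, X3) → no; 3× C (X3) → match; 1× O (X1) → no; 1× Br (X1) → no.
That gives 3 matching atoms.

3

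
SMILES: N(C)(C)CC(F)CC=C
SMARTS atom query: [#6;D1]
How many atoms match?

3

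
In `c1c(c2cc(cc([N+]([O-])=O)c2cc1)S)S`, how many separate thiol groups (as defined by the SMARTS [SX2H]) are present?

2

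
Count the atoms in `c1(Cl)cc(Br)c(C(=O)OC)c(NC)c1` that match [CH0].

1

The query [CH0] means: aliphatic carbon with no attached hydrogen.
Check the 14 heavy atoms by environment: 4× c (aromatic, H0) → no; 2× c (aromatic, H1) → no; 1× C (H0) → match; 2× O (H0) → no; 2× C (H3) → no; 1× N (H1) → no; 1× Cl (H0) → no; 1× Br (H0) → no.
That gives 1 matching atom.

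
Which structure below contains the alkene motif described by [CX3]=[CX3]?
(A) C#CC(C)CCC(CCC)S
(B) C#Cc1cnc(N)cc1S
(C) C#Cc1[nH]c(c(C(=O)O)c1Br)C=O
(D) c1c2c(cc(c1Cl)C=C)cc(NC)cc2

D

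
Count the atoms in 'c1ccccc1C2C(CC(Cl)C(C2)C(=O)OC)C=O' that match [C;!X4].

2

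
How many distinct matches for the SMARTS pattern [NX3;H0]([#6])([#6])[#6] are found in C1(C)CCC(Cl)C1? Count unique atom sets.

0

[NX3;H0]([#6])([#6])[#6] is the SMARTS for a tertiary amine: a trivalent nitrogen with no H, bonded to three carbons.
No fragment in the molecule satisfies every constraint, giving 0 matches.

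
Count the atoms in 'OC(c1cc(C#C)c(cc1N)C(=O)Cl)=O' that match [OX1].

2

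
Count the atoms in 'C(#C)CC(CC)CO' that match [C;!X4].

2

The query [C;!X4] means: aliphatic carbon that does not have four total connections.
Check the 8 heavy atoms by environment: 5× C (X4) → no; 2× C (X2) → match; 1× O (X2) → no.
That gives 2 matching atoms.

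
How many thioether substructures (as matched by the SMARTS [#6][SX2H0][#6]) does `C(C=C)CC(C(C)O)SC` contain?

1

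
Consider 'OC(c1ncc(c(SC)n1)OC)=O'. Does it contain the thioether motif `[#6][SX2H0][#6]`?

The pattern [#6][SX2H0][#6] describes an aliphatic sulfur bridging two carbons with no H on the sulfur — a thioether.
The molecule carries a methylthio ether (-SCH3), whose atoms satisfy every constraint of the query, so the pattern matches.

Yes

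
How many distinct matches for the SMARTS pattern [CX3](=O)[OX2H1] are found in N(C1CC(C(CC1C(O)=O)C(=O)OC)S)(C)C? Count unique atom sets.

1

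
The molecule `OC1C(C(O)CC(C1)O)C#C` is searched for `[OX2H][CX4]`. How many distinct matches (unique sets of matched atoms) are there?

3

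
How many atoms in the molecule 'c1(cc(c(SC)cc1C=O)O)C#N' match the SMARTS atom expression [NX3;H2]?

0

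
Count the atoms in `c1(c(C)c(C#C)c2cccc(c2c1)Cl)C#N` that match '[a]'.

Check the 16 heavy atoms by environment: 10× c (aromatic) → match; 4× C → no; 1× Cl → no; 1× N → no.
That gives 10 matching atoms.

10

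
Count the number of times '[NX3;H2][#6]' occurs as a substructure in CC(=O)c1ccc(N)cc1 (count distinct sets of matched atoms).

[NX3;H2][#6] is the SMARTS for a primary amine: a trivalent nitrogen with two H attached to carbon.
Exactly one fragment in the molecule meets all constraints, giving 1 match.

1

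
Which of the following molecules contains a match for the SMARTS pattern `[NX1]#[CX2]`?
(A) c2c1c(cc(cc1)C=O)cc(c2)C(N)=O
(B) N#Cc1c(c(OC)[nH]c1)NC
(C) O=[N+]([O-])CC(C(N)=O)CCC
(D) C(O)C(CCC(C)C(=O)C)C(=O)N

[NX1]#[CX2] describes a nitrogen triple-bonded to a two-connected carbon (a nitrile).
(A) has a primary amide (-C(=O)NH2) but the nitrogen is NX3, not NX1.
(B) contains a nitrile (-C#N), which satisfies every atom and bond constraint.
(C) has a primary amide (-C(=O)NH2) but the nitrogen is NX3, not NX1.
(D) has a primary amide (-C(=O)NH2) but the nitrogen is NX3, not NX1.
So the answer is (B).

B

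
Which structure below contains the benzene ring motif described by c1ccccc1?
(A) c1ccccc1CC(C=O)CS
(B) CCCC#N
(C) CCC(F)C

c1ccccc1 describes six aromatic carbons in a ring (a benzene ring).
(A) contains a phenyl ring, which satisfies every atom and bond constraint.
(B) has a methyl group (-CH3) but no six-membered all-carbon aromatic ring is present.
(C) has a methyl group (-CH3) but no six-membered all-carbon aromatic ring is present.
So the answer is (A).

A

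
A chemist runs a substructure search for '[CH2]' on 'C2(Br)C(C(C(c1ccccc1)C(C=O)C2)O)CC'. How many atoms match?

2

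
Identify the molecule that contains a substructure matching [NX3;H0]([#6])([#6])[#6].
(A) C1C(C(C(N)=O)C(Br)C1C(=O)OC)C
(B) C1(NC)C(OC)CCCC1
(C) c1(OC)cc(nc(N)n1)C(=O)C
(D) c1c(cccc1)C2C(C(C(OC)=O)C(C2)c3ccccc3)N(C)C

D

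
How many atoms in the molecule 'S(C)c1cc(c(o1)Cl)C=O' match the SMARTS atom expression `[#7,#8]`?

2

The query [#7,#8] means: nitrogen or oxygen (comma = OR).
Check the 10 heavy atoms by environment: 1× o (aromatic) → match; 4× c (aromatic) → no; 2× C → no; 1× O → match; 1× Cl → no; 1× S → no.
Summing the matching environments: 1 + 1 = 2 matching atoms.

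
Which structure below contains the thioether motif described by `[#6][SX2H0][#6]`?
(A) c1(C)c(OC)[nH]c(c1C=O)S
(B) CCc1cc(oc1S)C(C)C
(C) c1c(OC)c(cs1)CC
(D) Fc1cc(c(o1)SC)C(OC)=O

D

[#6][SX2H0][#6] describes an aliphatic sulfur bridging two carbons with no H on the sulfur (a thioether).
(A) has a methoxy ether (-OCH3) but the bridging atom is O, not S.
(B) has a thiol (-SH) but the sulfur has H1, not H0 bridging two carbons.
(C) has a methoxy ether (-OCH3) but the bridging atom is O, not S.
(D) contains a methylthio ether (-SCH3), which satisfies every atom and bond constraint.
So the answer is (D).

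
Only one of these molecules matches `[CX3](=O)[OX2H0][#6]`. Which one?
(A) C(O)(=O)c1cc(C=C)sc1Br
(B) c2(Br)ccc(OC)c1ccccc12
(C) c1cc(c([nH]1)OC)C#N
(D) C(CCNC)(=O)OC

[CX3](=O)[OX2H0][#6] describes a carbonyl carbon bonded to an oxygen that is itself bonded to carbon (no H on that O) (an ester).
(A) has a carboxylic acid group (-C(=O)OH) but the singly-bonded O carries H (OX2H1, not H0).
(B) has a methoxy ether (-OCH3) but the ether oxygen is not adjacent to a C=O carbon.
(C) has a methoxy ether (-OCH3) but the ether oxygen is not adjacent to a C=O carbon.
(D) contains a methyl-ester group (-C(=O)OCH3), which satisfies every atom and bond constraint.
So the answer is (D).

D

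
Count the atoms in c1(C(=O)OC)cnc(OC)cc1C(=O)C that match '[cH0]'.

3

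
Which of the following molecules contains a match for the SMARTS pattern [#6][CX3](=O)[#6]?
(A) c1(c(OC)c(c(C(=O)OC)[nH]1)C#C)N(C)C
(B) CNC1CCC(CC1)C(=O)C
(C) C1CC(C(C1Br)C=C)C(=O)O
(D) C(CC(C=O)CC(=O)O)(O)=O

[#6][CX3](=O)[#6] describes a carbonyl carbon (no H) flanked by two carbons (a ketone).
(A) has a methyl-ester group (-C(=O)OCH3) but one neighbour of the carbonyl carbon is O, not C.
(B) contains an acetyl/ketone group (-C(=O)CH3), which satisfies every atom and bond constraint.
(C) has a carboxylic acid group (-C(=O)OH) but one neighbour of the carbonyl carbon is O, not C.
(D) has a carboxylic acid group (-C(=O)OH) but one neighbour of the carbonyl carbon is O, not C.
So the answer is (B).

B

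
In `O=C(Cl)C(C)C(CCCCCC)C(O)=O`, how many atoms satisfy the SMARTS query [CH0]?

2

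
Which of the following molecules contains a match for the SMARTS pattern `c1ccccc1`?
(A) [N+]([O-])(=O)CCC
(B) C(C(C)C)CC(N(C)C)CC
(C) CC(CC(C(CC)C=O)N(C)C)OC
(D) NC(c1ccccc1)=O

D

c1ccccc1 describes six aromatic carbons in a ring (a benzene ring).
(A) has a methyl group (-CH3) but no six-membered all-carbon aromatic ring is present.
(B) has a methyl group (-CH3) but no six-membered all-carbon aromatic ring is present.
(C) has a methyl group (-CH3) but no six-membered all-carbon aromatic ring is present.
(D) contains the required atom environment, so the pattern matches.
So the answer is (D).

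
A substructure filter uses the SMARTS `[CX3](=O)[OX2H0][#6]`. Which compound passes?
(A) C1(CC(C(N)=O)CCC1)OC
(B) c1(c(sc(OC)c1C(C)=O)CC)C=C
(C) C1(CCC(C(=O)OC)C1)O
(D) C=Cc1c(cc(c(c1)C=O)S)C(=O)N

C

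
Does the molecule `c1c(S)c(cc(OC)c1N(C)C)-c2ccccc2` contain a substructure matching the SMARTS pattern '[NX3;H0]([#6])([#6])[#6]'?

Yes

The pattern [NX3;H0]([#6])([#6])[#6] describes a trivalent nitrogen with no H, bonded to three carbons — a tertiary amine.
The molecule carries a dimethylamino group (-N(CH3)2), whose atoms satisfy every constraint of the query, so the pattern matches.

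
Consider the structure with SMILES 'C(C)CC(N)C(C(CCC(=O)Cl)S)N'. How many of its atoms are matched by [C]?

The query [C] means: uppercase C matches aliphatic (non-aromatic) carbon only.
Check the 14 heavy atoms by environment: 9× C → match; 1× S → no; 1× O → no; 1× Cl → no; 2× N → no.
That gives 9 matching atoms.

9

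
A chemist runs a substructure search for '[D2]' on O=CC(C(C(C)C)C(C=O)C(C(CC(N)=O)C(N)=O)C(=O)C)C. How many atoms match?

3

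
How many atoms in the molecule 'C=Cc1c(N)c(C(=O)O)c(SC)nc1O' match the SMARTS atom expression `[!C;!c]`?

6

The query [!C;!c] means: neither aliphatic nor aromatic carbon — same as [!#6].
Check the 15 heavy atoms by environment: 1× n (aromatic) → match; 5× c (aromatic) → no; 4× C → no; 1× N → match; 3× O → match; 1× S → match.
Summing the matching environments: 1 + 1 + 3 + 1 = 6 matching atoms.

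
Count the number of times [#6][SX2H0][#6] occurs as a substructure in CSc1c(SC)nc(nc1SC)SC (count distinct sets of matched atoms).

4

[#6][SX2H0][#6] is the SMARTS for a thioether: an aliphatic sulfur bridging two carbons with no H on the sulfur.
The molecule carries 4 separate instances of a methylthio ether (-SCH3) meeting every constraint; each maps to a distinct set of atoms, giving 4 matches.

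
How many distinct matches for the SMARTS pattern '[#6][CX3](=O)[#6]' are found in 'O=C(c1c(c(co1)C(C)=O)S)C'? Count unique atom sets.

2

[#6][CX3](=O)[#6] is the SMARTS for a ketone: a carbonyl carbon (no H) flanked by two carbons.
The molecule carries 2 separate instances of an acetyl/ketone group (-C(=O)CH3) meeting every constraint; each maps to a distinct set of atoms, giving 2 matches.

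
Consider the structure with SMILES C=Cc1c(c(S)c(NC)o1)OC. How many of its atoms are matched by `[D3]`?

4

Check the 12 heavy atoms by environment: 1× o (aromatic, D2) → no; 4× c (aromatic, D3) → match; 1× N (D2) → no; 3× C (D1) → no; 1× C (D2) → no; 1× O (D2) → no; 1× S (D1) → no.
That gives 4 matching atoms.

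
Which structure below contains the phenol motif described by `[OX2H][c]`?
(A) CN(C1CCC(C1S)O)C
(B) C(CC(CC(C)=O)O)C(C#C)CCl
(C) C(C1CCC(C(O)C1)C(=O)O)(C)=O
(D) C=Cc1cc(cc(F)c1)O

[OX2H][c] describes a hydroxyl oxygen attached to an aromatic carbon (a phenol).
(A) has a hydroxyl group (-OH) but the -OH is on an aliphatic carbon, not an aromatic c.
(B) has a hydroxyl group (-OH) but the -OH is on an aliphatic carbon, not an aromatic c.
(C) has a hydroxyl group (-OH) but the -OH is on an aliphatic carbon, not an aromatic c.
(D) contains a hydroxyl group (-OH), which satisfies every atom and bond constraint.
So the answer is (D).

D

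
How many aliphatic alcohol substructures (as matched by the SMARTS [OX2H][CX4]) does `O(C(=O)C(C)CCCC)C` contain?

[OX2H][CX4] is the SMARTS for an aliphatic alcohol: a hydroxyl oxygen bound to an sp3 (X4) carbon.
No fragment in the molecule satisfies every constraint, giving 0 matches.

0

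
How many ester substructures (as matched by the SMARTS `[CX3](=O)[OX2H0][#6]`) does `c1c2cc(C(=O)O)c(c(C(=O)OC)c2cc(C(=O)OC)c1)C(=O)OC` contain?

[CX3](=O)[OX2H0][#6] is the SMARTS for an ester: a carbonyl carbon bonded to an oxygen that is itself bonded to carbon (no H on that O).
The molecule carries 3 separate instances of a methyl-ester group (-C(=O)OCH3) meeting every constraint; each maps to a distinct set of atoms, giving 3 matches.

3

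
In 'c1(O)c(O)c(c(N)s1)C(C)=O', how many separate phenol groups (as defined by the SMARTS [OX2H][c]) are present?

2

[OX2H][c] is the SMARTS for a phenol: a hydroxyl oxygen attached to an aromatic carbon.
The molecule carries 2 separate instances of a hydroxyl group (-OH) meeting every constraint; each maps to a distinct set of atoms, giving 2 matches.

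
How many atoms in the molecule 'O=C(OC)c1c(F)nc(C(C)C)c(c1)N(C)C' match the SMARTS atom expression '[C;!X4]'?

1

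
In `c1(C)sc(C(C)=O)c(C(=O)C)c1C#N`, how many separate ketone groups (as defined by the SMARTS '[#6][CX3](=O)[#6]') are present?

[#6][CX3](=O)[#6] is the SMARTS for a ketone: a carbonyl carbon (no H) flanked by two carbons.
The molecule carries 2 separate instances of an acetyl/ketone group (-C(=O)CH3) meeting every constraint; each maps to a distinct set of atoms, giving 2 matches.

2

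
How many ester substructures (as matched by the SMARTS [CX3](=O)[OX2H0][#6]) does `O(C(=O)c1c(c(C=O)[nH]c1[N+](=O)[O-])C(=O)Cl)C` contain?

1

[CX3](=O)[OX2H0][#6] is the SMARTS for an ester: a carbonyl carbon bonded to an oxygen that is itself bonded to carbon (no H on that O).
Exactly one fragment in the molecule meets all constraints, giving 1 match.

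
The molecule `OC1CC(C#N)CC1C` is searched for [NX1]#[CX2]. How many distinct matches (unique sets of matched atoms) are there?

[NX1]#[CX2] is the SMARTS for a nitrile: a nitrogen triple-bonded to a two-connected carbon.
Exactly one fragment in the molecule meets all constraints, giving 1 match.

1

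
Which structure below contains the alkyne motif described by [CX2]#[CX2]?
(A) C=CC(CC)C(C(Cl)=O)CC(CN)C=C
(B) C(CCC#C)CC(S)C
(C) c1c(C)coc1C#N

B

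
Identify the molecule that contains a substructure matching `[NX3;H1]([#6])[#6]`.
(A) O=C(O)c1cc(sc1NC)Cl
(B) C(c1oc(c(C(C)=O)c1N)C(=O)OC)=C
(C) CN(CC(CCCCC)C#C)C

[NX3;H1]([#6])[#6] describes a trivalent nitrogen with one H, bonded to two carbons (a secondary amine).
(A) contains an N-methylamino group (-NHCH3), which satisfies every atom and bond constraint.
(B) has a primary amino group (-NH2) but the nitrogen has H2 and only one carbon neighbour.
(C) has a dimethylamino group (-N(CH3)2) but the nitrogen has H0, not H1.
So the answer is (A).

A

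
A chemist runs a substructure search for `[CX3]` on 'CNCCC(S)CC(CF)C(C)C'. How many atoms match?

0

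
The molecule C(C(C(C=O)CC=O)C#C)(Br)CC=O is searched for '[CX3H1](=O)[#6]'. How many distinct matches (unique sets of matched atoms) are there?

[CX3H1](=O)[#6] is the SMARTS for an aldehyde: an sp2 carbon with one H, double-bonded to O and single-bonded to carbon.
The molecule carries 3 separate instances of an aldehyde (-CHO) meeting every constraint; each maps to a distinct set of atoms, giving 3 matches.

3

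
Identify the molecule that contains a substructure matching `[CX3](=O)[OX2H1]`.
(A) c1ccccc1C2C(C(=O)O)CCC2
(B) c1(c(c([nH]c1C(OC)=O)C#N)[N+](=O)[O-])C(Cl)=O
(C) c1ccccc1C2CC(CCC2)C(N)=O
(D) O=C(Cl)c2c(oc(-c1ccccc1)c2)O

A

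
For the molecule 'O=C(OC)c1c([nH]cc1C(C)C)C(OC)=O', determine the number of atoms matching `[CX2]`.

0

The query [CX2] means: C with X2: aliphatic carbon with exactly 2 total connections.
Check the 16 heavy atoms by environment: 1× n (aromatic, X3) → no; 4× c (aromatic, X3) → no; 5× C (X4) → no; 2× C (X3) → no; 2× O (X1) → no; 2× O (X2) → no.
No environment satisfies the query, so 0 matching atoms.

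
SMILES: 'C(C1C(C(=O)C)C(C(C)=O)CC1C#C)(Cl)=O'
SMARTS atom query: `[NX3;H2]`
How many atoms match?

Check the 16 heavy atoms by environment: 1× C (H2, X4) → no; 4× C (H1, X4) → no; 3× C (H0, X3) → no; 3× O (H0, X1) → no; 1× Cl (H0, X1) → no; 2× C (H3, X4) → no; 1× C (H0, X2) → no; 1× C (H1, X2) → no.
No environment satisfies the query, so 0 matching atoms.

0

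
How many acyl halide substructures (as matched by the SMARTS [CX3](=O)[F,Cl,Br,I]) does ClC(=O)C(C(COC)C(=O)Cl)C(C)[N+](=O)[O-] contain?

2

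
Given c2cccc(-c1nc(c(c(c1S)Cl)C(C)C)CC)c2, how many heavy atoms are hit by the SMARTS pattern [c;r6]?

11

Check the 19 heavy atoms by environment: 1× n (aromatic, in 6-ring) → no; 11× c (aromatic, in 6-ring) → match; 1× Cl (acyclic) → no; 5× C (acyclic) → no; 1× S (acyclic) → no.
That gives 11 matching atoms.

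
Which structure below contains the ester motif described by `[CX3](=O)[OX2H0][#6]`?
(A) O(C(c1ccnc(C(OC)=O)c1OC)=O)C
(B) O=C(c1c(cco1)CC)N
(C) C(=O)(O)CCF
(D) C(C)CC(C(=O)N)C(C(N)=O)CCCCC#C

[CX3](=O)[OX2H0][#6] describes a carbonyl carbon bonded to an oxygen that is itself bonded to carbon (no H on that O) (an ester).
(A) contains a methyl-ester group (-C(=O)OCH3), which satisfies every atom and bond constraint.
(B) has a primary amide (-C(=O)NH2) but the carbonyl is bonded to N, not to an O-C linkage.
(C) has a carboxylic acid group (-C(=O)OH) but the singly-bonded O carries H (OX2H1, not H0).
(D) has a primary amide (-C(=O)NH2) but the carbonyl is bonded to N, not to an O-C linkage.
So the answer is (A).

A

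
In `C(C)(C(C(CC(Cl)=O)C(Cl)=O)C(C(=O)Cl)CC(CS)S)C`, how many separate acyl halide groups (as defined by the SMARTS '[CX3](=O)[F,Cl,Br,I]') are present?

3

[CX3](=O)[F,Cl,Br,I] is the SMARTS for an acyl halide: a carbonyl carbon bonded to a halogen.
The molecule carries 3 separate instances of an acyl chloride (-C(=O)Cl) meeting every constraint; each maps to a distinct set of atoms, giving 3 matches.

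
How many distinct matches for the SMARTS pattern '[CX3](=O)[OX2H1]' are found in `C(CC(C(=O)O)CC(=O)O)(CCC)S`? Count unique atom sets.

2

[CX3](=O)[OX2H1] is the SMARTS for a carboxylic acid: an sp2 carbon double-bonded to O and single-bonded to an -OH oxygen.
The molecule carries 2 separate instances of a carboxylic acid group (-C(=O)OH) meeting every constraint; each maps to a distinct set of atoms, giving 2 matches.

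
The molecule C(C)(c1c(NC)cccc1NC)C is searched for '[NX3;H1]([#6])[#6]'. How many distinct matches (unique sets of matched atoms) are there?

[NX3;H1]([#6])[#6] is the SMARTS for a secondary amine: a trivalent nitrogen with one H, bonded to two carbons.
The molecule carries 2 separate instances of an N-methylamino group (-NHCH3) meeting every constraint; each maps to a distinct set of atoms, giving 2 matches.

2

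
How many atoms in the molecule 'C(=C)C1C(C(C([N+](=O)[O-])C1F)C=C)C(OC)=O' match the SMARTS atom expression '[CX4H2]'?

0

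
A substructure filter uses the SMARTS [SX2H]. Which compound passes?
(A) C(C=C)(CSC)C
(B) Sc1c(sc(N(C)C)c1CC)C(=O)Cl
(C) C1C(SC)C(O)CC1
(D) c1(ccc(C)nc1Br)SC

B

[SX2H] describes an aliphatic sulfur with two connections, one being H (a thiol).
(A) has a methylthio ether (-SCH3) but the sulfur has H0 (bonded to two carbons), not H1.
(B) contains a thiol (-SH), which satisfies every atom and bond constraint.
(C) has a methylthio ether (-SCH3) but the sulfur has H0 (bonded to two carbons), not H1.
(D) has a methylthio ether (-SCH3) but the sulfur has H0 (bonded to two carbons), not H1.
So the answer is (B).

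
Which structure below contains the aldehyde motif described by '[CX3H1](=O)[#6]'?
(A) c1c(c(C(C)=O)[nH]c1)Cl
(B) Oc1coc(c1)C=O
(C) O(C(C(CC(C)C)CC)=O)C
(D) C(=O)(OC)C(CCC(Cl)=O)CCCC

[CX3H1](=O)[#6] describes an sp2 carbon with one H, double-bonded to O and single-bonded to carbon (an aldehyde).
(A) has an acetyl/ketone group (-C(=O)CH3) but the carbonyl carbon has H0 (two carbon neighbours), not H1.
(B) contains an aldehyde (-CHO), which satisfies every atom and bond constraint.
(C) has a methyl-ester group (-C(=O)OCH3) but the carbonyl carbon has H0, not H1.
(D) has a methyl-ester group (-C(=O)OCH3) but the carbonyl carbon has H0, not H1.
So the answer is (B).

B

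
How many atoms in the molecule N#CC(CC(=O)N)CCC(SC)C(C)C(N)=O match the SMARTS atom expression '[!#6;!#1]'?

The query [!#6;!#1] means: not carbon and not hydrogen — any heteroatom.
Check the 17 heavy atoms by environment: 11× C → no; 1× S → match; 2× O → match; 3× N → match.
Summing the matching environments: 1 + 2 + 3 = 6 matching atoms.

6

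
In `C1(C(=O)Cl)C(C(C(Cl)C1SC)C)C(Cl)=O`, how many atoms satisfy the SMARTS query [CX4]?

7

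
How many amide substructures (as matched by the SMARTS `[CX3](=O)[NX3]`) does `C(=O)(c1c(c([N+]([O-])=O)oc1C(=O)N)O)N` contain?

2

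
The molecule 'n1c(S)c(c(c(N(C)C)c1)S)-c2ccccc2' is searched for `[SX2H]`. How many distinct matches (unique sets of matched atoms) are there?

2

[SX2H] is the SMARTS for a thiol: an aliphatic sulfur with two connections, one being H.
The molecule carries 2 separate instances of a thiol (-SH) meeting every constraint; each maps to a distinct set of atoms, giving 2 matches.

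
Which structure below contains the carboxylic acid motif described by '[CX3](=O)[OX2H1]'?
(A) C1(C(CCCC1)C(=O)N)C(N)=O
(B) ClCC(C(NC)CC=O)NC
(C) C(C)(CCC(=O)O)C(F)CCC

C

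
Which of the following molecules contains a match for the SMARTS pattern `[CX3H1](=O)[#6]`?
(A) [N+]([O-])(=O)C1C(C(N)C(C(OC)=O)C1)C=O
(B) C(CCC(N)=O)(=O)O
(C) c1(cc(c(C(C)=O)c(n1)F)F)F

A

[CX3H1](=O)[#6] describes an sp2 carbon with one H, double-bonded to O and single-bonded to carbon (an aldehyde).
(A) contains an aldehyde (-CHO), which satisfies every atom and bond constraint.
(B) has a carboxylic acid group (-C(=O)OH) but the carbonyl carbon has H0 and is bonded to O, not H1.
(C) has an acetyl/ketone group (-C(=O)CH3) but the carbonyl carbon has H0 (two carbon neighbours), not H1.
So the answer is (A).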